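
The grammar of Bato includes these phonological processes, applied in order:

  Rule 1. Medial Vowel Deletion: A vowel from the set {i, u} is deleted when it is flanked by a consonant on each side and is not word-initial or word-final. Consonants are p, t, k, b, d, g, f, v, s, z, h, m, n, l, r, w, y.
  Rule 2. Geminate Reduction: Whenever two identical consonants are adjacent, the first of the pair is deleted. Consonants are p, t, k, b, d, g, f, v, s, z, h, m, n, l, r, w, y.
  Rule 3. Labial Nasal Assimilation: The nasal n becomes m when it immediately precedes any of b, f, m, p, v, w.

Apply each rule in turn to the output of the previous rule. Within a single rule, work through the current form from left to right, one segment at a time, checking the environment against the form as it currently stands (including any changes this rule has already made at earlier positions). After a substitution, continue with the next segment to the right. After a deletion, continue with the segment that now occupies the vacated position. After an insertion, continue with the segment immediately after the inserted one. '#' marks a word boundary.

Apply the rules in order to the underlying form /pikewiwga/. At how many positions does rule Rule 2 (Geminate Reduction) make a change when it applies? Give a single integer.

1

Rule 1 Medial Vowel Deletion: [pikewiwga] → [pkewwga]
Rule 2 Geminate Reduction: [pkewwga] → [pkewga]
Rule 3 Labial Nasal Assimilation: no change — [pkewga]
Rule Rule 2 changed 1 position(s).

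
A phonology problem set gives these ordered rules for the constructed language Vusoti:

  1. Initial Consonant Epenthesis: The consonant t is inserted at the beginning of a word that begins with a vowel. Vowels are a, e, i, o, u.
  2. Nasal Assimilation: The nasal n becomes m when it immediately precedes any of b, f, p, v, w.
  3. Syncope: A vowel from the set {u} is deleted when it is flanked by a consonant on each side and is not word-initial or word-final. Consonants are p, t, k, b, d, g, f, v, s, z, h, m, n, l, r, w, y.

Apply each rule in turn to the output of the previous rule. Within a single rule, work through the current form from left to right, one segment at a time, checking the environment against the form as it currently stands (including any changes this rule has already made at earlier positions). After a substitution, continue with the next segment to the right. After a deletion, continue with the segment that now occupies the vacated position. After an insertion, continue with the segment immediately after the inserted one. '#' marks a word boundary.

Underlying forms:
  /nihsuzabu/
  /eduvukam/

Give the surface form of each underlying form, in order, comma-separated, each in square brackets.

[nihszabu], [tedvkam]

/nihsuzabu/:
  1 Initial Consonant Epenthesis: no change — [nihsuzabu]
  2 Nasal Assimilation: no change — [nihsuzabu]
  3 Syncope: [nihsuzabu] → [nihszabu]
/eduvukam/:
  1 Initial Consonant Epenthesis: [eduvukam] → [teduvukam]
  2 Nasal Assimilation: no change — [teduvukam]
  3 Syncope: [teduvukam] → [tedvkam]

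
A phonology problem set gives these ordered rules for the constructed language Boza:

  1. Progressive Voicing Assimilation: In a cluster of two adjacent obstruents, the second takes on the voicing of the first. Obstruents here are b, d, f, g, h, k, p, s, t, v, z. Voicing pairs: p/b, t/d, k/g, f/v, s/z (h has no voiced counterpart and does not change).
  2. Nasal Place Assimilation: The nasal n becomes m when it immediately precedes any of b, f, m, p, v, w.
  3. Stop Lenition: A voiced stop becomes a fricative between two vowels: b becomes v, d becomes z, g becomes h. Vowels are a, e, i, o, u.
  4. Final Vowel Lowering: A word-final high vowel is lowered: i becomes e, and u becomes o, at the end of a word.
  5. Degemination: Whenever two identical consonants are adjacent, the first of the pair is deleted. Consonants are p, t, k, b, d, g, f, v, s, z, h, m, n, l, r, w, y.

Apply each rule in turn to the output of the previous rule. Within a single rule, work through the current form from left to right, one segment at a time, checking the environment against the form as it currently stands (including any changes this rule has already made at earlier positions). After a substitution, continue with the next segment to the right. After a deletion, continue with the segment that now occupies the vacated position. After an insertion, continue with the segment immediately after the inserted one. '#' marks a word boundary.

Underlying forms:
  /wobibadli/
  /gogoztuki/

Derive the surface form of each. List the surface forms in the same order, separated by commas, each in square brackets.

[wovivadle], [gohozduke]

/wobibadli/:
  1 Progressive Voicing Assimilation: no change — [wobibadli]
  2 Nasal Place Assimilation: no change — [wobibadli]
  3 Stop Lenition: [wobibadli] → [wovivadli]
  4 Final Vowel Lowering: [wovivadli] → [wovivadle]
  5 Degemination: no change — [wovivadle]
/gogoztuki/:
  1 Progressive Voicing Assimilation: [gogoztuki] → [gogozduki]
  2 Nasal Place Assimilation: no change — [gogozduki]
  3 Stop Lenition: [gogozduki] → [gohozduki]
  4 Final Vowel Lowering: [gohozduki] → [gohozduke]
  5 Degemination: no change — [gohozduke]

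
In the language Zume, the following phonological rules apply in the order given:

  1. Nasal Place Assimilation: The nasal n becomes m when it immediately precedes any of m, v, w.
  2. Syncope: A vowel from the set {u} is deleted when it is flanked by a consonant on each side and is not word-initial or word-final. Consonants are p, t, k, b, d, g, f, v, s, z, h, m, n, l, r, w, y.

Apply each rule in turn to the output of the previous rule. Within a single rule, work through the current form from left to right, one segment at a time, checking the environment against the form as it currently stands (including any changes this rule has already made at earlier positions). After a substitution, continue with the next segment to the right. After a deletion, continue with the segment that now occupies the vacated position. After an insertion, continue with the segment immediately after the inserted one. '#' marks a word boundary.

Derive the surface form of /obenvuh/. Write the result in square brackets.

[obemvh]

1 Nasal Place Assimilation: [obenvuh] → [obemvuh]
2 Syncope: [obemvuh] → [obemvh]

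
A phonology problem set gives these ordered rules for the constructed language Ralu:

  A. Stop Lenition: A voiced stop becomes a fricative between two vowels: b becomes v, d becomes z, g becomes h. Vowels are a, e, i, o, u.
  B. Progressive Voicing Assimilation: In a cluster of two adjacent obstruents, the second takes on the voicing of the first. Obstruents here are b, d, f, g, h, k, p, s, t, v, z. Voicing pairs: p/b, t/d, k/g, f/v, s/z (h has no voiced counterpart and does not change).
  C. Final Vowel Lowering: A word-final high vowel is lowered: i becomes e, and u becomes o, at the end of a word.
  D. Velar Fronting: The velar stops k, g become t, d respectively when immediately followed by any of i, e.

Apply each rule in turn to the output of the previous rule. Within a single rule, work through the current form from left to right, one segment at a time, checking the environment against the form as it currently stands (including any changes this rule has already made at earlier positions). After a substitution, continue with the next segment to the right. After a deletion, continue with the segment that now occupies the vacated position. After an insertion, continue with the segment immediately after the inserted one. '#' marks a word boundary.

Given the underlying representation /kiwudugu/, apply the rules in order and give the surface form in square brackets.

A Stop Lenition: [kiwudugu] → [kiwuzuhu]
B Progressive Voicing Assimilation: no change — [kiwuzuhu]
C Final Vowel Lowering: [kiwuzuhu] → [kiwuzuho]
D Velar Fronting: [kiwuzuho] → [tiwuzuho]

[tiwuzuho]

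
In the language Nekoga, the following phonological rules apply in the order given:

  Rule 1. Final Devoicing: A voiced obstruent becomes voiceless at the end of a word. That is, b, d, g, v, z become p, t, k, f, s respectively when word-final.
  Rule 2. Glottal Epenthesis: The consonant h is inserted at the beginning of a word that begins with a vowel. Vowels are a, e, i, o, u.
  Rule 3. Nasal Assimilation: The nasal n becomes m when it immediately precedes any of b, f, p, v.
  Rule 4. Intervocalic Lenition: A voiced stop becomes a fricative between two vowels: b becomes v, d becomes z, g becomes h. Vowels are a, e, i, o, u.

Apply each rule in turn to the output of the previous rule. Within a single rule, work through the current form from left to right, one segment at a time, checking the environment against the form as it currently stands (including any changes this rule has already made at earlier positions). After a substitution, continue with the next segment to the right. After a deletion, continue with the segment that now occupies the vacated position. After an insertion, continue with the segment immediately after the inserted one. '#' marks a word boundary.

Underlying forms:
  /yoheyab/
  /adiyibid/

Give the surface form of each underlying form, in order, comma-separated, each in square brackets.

/yoheyab/:
  Rule 1 Final Devoicing: [yoheyab] → [yoheyap]
  Rule 2 Glottal Epenthesis: no change — [yoheyap]
  Rule 3 Nasal Assimilation: no change — [yoheyap]
  Rule 4 Intervocalic Lenition: no change — [yoheyap]
/adiyibid/:
  Rule 1 Final Devoicing: [adiyibid] → [adiyibit]
  Rule 2 Glottal Epenthesis: [adiyibit] → [hadiyibit]
  Rule 3 Nasal Assimilation: no change — [hadiyibit]
  Rule 4 Intervocalic Lenition: [hadiyibit] → [haziyivit]

[yoheyap], [haziyivit]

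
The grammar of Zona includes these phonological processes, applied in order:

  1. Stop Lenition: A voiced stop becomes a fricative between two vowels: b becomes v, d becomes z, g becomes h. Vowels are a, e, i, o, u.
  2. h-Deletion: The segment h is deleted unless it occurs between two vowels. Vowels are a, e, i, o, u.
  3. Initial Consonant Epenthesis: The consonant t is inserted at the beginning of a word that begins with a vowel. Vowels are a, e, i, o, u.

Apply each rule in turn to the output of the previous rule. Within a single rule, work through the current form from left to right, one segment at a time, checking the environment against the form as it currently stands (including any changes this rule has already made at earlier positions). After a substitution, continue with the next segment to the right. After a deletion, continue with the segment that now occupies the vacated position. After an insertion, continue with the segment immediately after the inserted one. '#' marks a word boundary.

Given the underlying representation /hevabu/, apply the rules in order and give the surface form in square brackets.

1 Stop Lenition: [hevabu] → [hevavu]
2 h-Deletion: [hevavu] → [evavu]
3 Initial Consonant Epenthesis: [evavu] → [tevavu]

[tevavu]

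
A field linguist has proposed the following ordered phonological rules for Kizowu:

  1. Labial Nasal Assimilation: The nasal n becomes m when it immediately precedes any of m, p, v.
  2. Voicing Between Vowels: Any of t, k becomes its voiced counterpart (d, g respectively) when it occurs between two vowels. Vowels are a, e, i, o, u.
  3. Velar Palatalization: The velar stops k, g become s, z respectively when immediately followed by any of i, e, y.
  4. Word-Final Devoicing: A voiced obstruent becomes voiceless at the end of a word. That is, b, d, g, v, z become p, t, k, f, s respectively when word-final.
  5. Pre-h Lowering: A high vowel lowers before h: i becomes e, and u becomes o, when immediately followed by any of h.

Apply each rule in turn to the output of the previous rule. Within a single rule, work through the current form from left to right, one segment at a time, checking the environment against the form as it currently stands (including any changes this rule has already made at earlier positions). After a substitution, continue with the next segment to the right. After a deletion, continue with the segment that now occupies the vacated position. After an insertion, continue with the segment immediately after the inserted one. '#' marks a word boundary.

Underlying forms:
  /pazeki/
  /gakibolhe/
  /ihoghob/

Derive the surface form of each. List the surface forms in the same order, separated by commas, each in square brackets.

[pazezi], [gazibolhe], [ehoghop]

/pazeki/:
  1 Labial Nasal Assimilation: no change — [pazeki]
  2 Voicing Between Vowels: [pazeki] → [pazegi]
  3 Velar Palatalization: [pazegi] → [pazezi]
  4 Word-Final Devoicing: no change — [pazezi]
  5 Pre-h Lowering: no change — [pazezi]
/gakibolhe/:
  1 Labial Nasal Assimilation: no change — [gakibolhe]
  2 Voicing Between Vowels: [gakibolhe] → [gagibolhe]
  3 Velar Palatalization: [gagibolhe] → [gazibolhe]
  4 Word-Final Devoicing: no change — [gazibolhe]
  5 Pre-h Lowering: no change — [gazibolhe]
/ihoghob/:
  1 Labial Nasal Assimilation: no change — [ihoghob]
  2 Voicing Between Vowels: no change — [ihoghob]
  3 Velar Palatalization: no change — [ihoghob]
  4 Word-Final Devoicing: [ihoghob] → [ihoghop]
  5 Pre-h Lowering: [ihoghop] → [ehoghop]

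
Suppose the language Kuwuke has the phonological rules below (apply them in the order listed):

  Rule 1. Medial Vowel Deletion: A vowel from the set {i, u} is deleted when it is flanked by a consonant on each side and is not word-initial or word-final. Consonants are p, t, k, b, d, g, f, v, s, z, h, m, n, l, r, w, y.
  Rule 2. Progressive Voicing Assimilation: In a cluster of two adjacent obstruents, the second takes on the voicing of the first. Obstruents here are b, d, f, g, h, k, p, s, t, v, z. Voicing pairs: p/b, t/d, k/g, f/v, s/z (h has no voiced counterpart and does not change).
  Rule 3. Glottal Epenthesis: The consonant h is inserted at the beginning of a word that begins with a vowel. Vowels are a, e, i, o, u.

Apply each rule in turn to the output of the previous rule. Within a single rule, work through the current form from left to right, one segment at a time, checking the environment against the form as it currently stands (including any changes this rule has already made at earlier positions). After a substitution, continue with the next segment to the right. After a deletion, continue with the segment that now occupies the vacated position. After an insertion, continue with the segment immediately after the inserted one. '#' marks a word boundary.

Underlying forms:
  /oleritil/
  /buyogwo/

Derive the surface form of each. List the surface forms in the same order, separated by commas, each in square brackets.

[holertl], [byogwo]

/oleritil/:
  Rule 1 Medial Vowel Deletion: [oleritil] → [olertl]
  Rule 2 Progressive Voicing Assimilation: no change — [olertl]
  Rule 3 Glottal Epenthesis: [olertl] → [holertl]
/buyogwo/:
  Rule 1 Medial Vowel Deletion: [buyogwo] → [byogwo]
  Rule 2 Progressive Voicing Assimilation: no change — [byogwo]
  Rule 3 Glottal Epenthesis: no change — [byogwo]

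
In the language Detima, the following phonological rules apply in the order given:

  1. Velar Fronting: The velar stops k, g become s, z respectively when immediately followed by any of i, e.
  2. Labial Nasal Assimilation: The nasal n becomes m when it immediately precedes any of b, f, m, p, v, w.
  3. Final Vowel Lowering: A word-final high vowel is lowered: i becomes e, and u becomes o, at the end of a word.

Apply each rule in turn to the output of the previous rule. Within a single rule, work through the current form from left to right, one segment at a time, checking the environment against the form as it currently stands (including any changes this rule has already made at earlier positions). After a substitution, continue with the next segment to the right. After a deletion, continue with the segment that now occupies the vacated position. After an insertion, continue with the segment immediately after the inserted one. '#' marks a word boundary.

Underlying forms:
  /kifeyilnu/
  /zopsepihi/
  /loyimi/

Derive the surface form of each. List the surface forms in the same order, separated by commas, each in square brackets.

/kifeyilnu/:
  1 Velar Fronting: [kifeyilnu] → [sifeyilnu]
  2 Labial Nasal Assimilation: no change — [sifeyilnu]
  3 Final Vowel Lowering: [sifeyilnu] → [sifeyilno]
/zopsepihi/:
  1 Velar Fronting: no change — [zopsepihi]
  2 Labial Nasal Assimilation: no change — [zopsepihi]
  3 Final Vowel Lowering: [zopsepihi] → [zopsepihe]
/loyimi/:
  1 Velar Fronting: no change — [loyimi]
  2 Labial Nasal Assimilation: no change — [loyimi]
  3 Final Vowel Lowering: [loyimi] → [loyime]

[sifeyilno], [zopsepihe], [loyime]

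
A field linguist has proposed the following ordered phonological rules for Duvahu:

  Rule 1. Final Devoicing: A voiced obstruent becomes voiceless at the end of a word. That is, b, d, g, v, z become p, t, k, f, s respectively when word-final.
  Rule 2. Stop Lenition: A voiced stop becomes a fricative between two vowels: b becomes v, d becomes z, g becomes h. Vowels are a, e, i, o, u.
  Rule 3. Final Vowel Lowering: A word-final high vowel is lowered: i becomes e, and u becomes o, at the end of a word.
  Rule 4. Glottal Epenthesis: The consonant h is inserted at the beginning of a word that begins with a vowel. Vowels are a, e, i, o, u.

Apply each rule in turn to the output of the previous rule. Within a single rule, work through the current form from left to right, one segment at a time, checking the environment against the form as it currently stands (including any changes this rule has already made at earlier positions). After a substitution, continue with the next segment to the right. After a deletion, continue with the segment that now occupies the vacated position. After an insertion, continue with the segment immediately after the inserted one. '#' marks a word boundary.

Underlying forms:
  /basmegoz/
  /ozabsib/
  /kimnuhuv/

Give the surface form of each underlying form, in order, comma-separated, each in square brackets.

/basmegoz/:
  Rule 1 Final Devoicing: [basmegoz] → [basmegos]
  Rule 2 Stop Lenition: [basmegos] → [basmehos]
  Rule 3 Final Vowel Lowering: no change — [basmehos]
  Rule 4 Glottal Epenthesis: no change — [basmehos]
/ozabsib/:
  Rule 1 Final Devoicing: [ozabsib] → [ozabsip]
  Rule 2 Stop Lenition: no change — [ozabsip]
  Rule 3 Final Vowel Lowering: no change — [ozabsip]
  Rule 4 Glottal Epenthesis: [ozabsip] → [hozabsip]
/kimnuhuv/:
  Rule 1 Final Devoicing: [kimnuhuv] → [kimnuhuf]
  Rule 2 Stop Lenition: no change — [kimnuhuf]
  Rule 3 Final Vowel Lowering: no change — [kimnuhuf]
  Rule 4 Glottal Epenthesis: no change — [kimnuhuf]

[basmehos], [hozabsip], [kimnuhuf]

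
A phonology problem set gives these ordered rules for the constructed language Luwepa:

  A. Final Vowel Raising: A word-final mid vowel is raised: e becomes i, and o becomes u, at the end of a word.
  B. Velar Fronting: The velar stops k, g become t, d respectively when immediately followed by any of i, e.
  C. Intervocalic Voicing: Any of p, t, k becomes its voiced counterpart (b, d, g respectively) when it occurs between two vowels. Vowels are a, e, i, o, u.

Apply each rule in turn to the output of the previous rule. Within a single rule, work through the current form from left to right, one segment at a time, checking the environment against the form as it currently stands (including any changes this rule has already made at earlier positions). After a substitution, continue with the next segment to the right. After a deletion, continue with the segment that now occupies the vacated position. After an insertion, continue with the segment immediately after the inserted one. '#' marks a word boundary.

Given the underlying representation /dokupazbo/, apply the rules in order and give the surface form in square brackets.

[dogubazbu]

A Final Vowel Raising: [dokupazbo] → [dokupazbu]
B Velar Fronting: no change — [dokupazbu]
C Intervocalic Voicing: [dokupazbu] → [dogubazbu]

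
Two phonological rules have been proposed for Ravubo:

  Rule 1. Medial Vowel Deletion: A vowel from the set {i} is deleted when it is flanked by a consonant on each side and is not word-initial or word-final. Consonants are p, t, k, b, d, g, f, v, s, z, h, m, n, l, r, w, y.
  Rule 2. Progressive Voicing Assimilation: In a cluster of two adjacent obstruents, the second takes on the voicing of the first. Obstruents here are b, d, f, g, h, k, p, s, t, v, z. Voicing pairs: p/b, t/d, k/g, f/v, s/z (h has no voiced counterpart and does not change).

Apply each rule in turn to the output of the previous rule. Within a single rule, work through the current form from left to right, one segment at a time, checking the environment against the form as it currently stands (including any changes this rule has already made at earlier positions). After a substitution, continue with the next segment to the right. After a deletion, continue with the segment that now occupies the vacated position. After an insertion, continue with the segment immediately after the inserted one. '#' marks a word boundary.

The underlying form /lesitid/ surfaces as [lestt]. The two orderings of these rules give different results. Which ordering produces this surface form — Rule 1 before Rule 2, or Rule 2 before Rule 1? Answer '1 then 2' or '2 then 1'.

1 then 2

Order 1 then 2:
  1 Medial Vowel Deletion: [lesitid] → [lestd]
  2 Progressive Voicing Assimilation: [lestd] → [lestt]
  result: [lestt]
Order 2 then 1:
  2 Progressive Voicing Assimilation: no change — [lesitid]
  1 Medial Vowel Deletion: [lesitid] → [lestd]
  result: [lestd]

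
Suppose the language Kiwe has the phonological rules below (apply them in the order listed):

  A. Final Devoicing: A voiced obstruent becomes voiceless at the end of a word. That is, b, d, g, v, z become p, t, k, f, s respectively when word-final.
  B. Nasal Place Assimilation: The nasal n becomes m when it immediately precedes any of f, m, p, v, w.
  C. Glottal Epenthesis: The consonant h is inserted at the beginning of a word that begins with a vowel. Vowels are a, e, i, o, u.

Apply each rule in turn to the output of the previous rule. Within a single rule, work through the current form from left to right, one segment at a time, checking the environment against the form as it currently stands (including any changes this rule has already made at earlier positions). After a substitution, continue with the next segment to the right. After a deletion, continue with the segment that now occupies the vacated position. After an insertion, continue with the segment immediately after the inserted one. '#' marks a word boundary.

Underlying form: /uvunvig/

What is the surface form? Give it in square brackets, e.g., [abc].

[huvumvik]

A Final Devoicing: [uvunvig] → [uvunvik]
B Nasal Place Assimilation: [uvunvik] → [uvumvik]
C Glottal Epenthesis: [uvumvik] → [huvumvik]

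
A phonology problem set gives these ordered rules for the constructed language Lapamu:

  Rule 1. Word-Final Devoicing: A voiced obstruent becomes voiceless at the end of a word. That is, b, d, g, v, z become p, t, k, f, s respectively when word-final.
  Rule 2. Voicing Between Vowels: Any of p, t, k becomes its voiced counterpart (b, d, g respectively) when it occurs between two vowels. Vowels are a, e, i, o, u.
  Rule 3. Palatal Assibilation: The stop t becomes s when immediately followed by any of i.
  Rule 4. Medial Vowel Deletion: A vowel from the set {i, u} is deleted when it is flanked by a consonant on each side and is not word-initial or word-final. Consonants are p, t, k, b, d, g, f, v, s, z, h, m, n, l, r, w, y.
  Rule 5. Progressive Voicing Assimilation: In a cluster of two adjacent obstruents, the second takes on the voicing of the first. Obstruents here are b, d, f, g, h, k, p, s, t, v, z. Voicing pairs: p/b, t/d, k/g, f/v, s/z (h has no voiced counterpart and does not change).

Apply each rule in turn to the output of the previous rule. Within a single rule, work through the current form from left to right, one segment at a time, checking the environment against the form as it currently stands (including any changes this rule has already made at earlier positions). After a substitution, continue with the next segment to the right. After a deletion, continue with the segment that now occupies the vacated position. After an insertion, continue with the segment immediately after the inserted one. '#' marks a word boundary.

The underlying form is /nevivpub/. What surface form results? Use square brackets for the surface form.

[nevvbb]

Rule 1 Word-Final Devoicing: [nevivpub] → [nevivpup]
Rule 2 Voicing Between Vowels: no change — [nevivpup]
Rule 3 Palatal Assibilation: no change — [nevivpup]
Rule 4 Medial Vowel Deletion: [nevivpup] → [nevvpp]
Rule 5 Progressive Voicing Assimilation: [nevvpp] → [nevvbb]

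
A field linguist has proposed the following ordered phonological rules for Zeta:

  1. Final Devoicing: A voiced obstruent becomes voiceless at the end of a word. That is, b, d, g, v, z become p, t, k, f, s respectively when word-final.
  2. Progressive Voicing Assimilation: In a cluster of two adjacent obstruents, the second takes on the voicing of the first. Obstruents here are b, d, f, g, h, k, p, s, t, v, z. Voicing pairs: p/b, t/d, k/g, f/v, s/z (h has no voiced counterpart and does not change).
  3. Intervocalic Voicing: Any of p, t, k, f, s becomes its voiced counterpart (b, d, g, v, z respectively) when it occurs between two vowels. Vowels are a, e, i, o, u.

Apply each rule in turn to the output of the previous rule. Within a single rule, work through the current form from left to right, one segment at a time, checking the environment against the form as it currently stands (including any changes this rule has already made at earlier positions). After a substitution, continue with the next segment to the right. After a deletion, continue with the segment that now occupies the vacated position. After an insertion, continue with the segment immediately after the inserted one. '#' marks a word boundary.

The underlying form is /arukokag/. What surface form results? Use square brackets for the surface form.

[arugogak]

1 Final Devoicing: [arukokag] → [arukokak]
2 Progressive Voicing Assimilation: no change — [arukokak]
3 Intervocalic Voicing: [arukokak] → [arugogak]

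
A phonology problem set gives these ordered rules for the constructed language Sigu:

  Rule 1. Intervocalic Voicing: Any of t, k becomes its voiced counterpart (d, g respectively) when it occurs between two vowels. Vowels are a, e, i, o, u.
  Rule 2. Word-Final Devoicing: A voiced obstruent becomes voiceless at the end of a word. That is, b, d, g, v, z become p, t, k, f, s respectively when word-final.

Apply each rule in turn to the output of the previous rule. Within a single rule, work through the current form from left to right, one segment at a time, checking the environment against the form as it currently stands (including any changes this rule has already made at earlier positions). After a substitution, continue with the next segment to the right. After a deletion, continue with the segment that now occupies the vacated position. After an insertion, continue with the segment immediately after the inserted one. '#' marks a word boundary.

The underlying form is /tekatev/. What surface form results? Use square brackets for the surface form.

Rule 1 Intervocalic Voicing: [tekatev] → [tegadev]
Rule 2 Word-Final Devoicing: [tegadev] → [tegadef]

[tegadef]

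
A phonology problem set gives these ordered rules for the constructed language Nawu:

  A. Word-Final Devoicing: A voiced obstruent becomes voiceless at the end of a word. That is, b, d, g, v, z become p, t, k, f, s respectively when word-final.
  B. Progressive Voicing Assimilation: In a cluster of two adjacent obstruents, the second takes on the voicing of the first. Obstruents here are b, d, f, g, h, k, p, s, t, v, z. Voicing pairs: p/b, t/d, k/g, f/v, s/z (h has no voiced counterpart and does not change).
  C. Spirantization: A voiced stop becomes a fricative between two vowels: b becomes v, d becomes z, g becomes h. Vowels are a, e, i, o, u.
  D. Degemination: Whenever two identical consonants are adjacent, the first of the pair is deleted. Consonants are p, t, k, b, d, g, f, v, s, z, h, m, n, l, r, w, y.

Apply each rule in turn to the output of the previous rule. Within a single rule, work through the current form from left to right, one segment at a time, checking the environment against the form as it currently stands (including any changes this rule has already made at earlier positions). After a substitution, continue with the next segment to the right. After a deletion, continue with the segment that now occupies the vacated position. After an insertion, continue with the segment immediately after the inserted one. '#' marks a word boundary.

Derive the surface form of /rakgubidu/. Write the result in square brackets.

[rakuvizu]

A Word-Final Devoicing: no change — [rakgubidu]
B Progressive Voicing Assimilation: [rakgubidu] → [rakkubidu]
C Spirantization: [rakkubidu] → [rakkuvizu]
D Degemination: [rakkuvizu] → [rakuvizu]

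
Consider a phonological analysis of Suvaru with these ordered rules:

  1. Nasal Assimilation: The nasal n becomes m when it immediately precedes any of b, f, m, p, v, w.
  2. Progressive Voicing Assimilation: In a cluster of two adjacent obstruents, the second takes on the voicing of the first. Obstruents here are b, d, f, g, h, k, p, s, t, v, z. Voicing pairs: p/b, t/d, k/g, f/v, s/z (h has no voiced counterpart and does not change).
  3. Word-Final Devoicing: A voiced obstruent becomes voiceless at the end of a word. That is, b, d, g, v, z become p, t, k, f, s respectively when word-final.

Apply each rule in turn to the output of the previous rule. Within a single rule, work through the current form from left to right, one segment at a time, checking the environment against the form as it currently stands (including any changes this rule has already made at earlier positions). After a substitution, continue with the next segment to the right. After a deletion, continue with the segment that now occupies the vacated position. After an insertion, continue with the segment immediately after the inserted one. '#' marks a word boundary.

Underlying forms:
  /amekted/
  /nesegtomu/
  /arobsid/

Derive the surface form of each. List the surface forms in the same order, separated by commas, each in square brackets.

[amektet], [nesegdomu], [arobzit]

/amekted/:
  1 Nasal Assimilation: no change — [amekted]
  2 Progressive Voicing Assimilation: no change — [amekted]
  3 Word-Final Devoicing: [amekted] → [amektet]
/nesegtomu/:
  1 Nasal Assimilation: no change — [nesegtomu]
  2 Progressive Voicing Assimilation: [nesegtomu] → [nesegdomu]
  3 Word-Final Devoicing: no change — [nesegdomu]
/arobsid/:
  1 Nasal Assimilation: no change — [arobsid]
  2 Progressive Voicing Assimilation: [arobsid] → [arobzid]
  3 Word-Final Devoicing: [arobzid] → [arobzit]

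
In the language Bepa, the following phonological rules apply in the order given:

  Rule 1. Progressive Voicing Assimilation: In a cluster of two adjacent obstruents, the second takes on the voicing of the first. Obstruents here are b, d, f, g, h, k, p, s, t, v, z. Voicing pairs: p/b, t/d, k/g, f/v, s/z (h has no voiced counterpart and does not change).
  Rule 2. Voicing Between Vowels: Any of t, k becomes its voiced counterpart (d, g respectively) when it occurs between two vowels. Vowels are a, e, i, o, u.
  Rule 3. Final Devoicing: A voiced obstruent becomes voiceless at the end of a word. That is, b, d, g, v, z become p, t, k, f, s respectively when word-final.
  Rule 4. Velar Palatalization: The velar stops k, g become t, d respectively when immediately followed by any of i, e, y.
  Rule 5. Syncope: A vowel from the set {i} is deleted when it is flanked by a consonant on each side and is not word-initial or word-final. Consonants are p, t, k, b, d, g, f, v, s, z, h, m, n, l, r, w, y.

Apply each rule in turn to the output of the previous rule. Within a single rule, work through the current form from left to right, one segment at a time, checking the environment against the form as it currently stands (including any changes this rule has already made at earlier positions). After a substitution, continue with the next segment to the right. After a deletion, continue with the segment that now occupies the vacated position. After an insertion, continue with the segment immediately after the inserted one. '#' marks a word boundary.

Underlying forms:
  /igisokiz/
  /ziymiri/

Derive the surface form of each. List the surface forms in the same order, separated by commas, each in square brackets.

/igisokiz/:
  Rule 1 Progressive Voicing Assimilation: no change — [igisokiz]
  Rule 2 Voicing Between Vowels: [igisokiz] → [igisogiz]
  Rule 3 Final Devoicing: [igisogiz] → [igisogis]
  Rule 4 Velar Palatalization: [igisogis] → [idisodis]
  Rule 5 Syncope: [idisodis] → [idsods]
/ziymiri/:
  Rule 1 Progressive Voicing Assimilation: no change — [ziymiri]
  Rule 2 Voicing Between Vowels: no change — [ziymiri]
  Rule 3 Final Devoicing: no change — [ziymiri]
  Rule 4 Velar Palatalization: no change — [ziymiri]
  Rule 5 Syncope: [ziymiri] → [zymri]

[idsods], [zymri]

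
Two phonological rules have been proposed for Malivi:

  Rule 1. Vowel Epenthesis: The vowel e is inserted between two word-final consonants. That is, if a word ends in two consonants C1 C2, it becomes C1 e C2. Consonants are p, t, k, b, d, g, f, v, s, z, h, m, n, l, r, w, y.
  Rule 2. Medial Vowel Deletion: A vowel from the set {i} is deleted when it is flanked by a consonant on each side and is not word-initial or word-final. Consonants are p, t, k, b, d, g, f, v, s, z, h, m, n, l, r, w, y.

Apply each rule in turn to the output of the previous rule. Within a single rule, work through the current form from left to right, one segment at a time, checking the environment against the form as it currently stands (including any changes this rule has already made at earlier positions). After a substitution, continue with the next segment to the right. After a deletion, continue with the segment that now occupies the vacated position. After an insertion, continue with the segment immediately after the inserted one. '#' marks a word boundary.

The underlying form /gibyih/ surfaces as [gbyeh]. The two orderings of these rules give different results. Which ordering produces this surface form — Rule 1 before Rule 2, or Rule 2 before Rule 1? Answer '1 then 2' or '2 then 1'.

Order 1 then 2:
  1 Vowel Epenthesis: no change — [gibyih]
  2 Medial Vowel Deletion: [gibyih] → [gbyh]
  result: [gbyh]
Order 2 then 1:
  2 Medial Vowel Deletion: [gibyih] → [gbyh]
  1 Vowel Epenthesis: [gbyh] → [gbyeh]
  result: [gbyeh]

2 then 1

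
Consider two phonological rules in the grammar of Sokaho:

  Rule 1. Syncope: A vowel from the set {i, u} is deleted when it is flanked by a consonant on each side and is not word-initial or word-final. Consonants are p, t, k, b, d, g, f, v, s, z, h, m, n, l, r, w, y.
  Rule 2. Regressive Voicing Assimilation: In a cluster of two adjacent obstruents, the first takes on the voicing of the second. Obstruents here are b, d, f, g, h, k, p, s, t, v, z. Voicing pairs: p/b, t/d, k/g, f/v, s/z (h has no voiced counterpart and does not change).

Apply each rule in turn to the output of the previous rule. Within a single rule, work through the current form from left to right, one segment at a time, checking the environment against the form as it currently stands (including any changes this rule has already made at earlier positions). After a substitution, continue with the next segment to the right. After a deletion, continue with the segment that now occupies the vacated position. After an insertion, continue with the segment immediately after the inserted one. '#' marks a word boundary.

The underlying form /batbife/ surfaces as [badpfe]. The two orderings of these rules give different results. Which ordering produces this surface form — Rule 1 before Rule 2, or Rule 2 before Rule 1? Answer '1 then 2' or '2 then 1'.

Order 1 then 2:
  1 Syncope: [batbife] → [batbfe]
  2 Regressive Voicing Assimilation: [batbfe] → [badpfe]
  result: [badpfe]
Order 2 then 1:
  2 Regressive Voicing Assimilation: [batbife] → [badbife]
  1 Syncope: [badbife] → [badbfe]
  result: [badbfe]

1 then 2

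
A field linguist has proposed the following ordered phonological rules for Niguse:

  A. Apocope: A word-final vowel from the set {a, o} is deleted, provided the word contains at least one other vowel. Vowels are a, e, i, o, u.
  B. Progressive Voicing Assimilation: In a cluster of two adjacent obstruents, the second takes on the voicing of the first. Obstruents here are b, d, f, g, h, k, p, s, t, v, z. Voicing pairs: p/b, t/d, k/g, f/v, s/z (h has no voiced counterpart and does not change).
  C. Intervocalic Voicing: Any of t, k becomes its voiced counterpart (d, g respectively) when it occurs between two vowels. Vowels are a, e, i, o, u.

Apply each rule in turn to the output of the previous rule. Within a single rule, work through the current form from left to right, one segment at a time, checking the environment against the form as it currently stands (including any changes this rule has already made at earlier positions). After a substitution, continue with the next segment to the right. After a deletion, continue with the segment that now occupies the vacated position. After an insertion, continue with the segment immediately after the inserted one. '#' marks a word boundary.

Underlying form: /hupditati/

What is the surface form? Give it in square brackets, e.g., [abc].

[huptidadi]

A Apocope: no change — [hupditati]
B Progressive Voicing Assimilation: [hupditati] → [huptitati]
C Intervocalic Voicing: [huptitati] → [huptidadi]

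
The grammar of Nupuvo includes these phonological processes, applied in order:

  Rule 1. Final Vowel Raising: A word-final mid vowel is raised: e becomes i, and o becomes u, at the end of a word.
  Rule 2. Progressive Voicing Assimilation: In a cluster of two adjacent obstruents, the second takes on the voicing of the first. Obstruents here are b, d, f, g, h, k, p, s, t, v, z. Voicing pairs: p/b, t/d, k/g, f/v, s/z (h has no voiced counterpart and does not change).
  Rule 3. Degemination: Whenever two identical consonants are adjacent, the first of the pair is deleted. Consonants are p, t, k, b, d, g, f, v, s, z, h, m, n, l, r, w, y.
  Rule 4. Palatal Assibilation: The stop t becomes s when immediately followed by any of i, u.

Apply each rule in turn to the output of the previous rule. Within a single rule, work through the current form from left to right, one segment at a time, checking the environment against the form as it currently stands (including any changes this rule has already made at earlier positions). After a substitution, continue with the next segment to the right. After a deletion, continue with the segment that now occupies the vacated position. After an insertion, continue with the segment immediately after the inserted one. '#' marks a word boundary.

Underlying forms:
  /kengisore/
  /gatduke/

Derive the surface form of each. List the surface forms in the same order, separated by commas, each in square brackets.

/kengisore/:
  Rule 1 Final Vowel Raising: [kengisore] → [kengisori]
  Rule 2 Progressive Voicing Assimilation: no change — [kengisori]
  Rule 3 Degemination: no change — [kengisori]
  Rule 4 Palatal Assibilation: no change — [kengisori]
/gatduke/:
  Rule 1 Final Vowel Raising: [gatduke] → [gatduki]
  Rule 2 Progressive Voicing Assimilation: [gatduki] → [gattuki]
  Rule 3 Degemination: [gattuki] → [gatuki]
  Rule 4 Palatal Assibilation: [gatuki] → [gasuki]

[kengisori], [gasuki]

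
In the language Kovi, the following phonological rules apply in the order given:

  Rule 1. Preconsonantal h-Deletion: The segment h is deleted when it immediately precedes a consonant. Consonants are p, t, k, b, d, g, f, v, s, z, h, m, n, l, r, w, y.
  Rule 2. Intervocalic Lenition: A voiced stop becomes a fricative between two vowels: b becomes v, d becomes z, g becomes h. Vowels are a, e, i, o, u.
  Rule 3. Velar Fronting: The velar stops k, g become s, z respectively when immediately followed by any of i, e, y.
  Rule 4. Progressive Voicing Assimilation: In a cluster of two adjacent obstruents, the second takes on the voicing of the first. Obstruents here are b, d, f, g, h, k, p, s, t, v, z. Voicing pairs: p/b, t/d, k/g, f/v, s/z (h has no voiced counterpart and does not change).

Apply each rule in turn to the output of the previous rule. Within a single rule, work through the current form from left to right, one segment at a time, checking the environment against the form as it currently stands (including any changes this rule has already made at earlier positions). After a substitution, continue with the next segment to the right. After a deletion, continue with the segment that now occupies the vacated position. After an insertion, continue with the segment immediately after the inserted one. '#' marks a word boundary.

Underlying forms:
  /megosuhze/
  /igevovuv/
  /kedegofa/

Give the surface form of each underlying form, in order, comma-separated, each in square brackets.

/megosuhze/:
  Rule 1 Preconsonantal h-Deletion: [megosuhze] → [megosuze]
  Rule 2 Intervocalic Lenition: [megosuze] → [mehosuze]
  Rule 3 Velar Fronting: no change — [mehosuze]
  Rule 4 Progressive Voicing Assimilation: no change — [mehosuze]
/igevovuv/:
  Rule 1 Preconsonantal h-Deletion: no change — [igevovuv]
  Rule 2 Intervocalic Lenition: [igevovuv] → [ihevovuv]
  Rule 3 Velar Fronting: no change — [ihevovuv]
  Rule 4 Progressive Voicing Assimilation: no change — [ihevovuv]
/kedegofa/:
  Rule 1 Preconsonantal h-Deletion: no change — [kedegofa]
  Rule 2 Intervocalic Lenition: [kedegofa] → [kezehofa]
  Rule 3 Velar Fronting: [kezehofa] → [sezehofa]
  Rule 4 Progressive Voicing Assimilation: no change — [sezehofa]

[mehosuze], [ihevovuv], [sezehofa]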